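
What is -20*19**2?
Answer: -7220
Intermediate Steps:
-20*19**2 = -20*361 = -7220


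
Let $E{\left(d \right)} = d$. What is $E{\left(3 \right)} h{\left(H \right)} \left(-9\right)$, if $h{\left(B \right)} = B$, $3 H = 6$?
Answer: $-54$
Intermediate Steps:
$H = 2$ ($H = \frac{1}{3} \cdot 6 = 2$)
$E{\left(3 \right)} h{\left(H \right)} \left(-9\right) = 3 \cdot 2 \left(-9\right) = 6 \left(-9\right) = -54$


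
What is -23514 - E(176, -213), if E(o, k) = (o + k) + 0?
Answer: -23477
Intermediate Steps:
E(o, k) = k + o (E(o, k) = (k + o) + 0 = k + o)
-23514 - E(176, -213) = -23514 - (-213 + 176) = -23514 - 1*(-37) = -23514 + 37 = -23477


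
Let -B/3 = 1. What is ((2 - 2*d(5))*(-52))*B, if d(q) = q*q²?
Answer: -38688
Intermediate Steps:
d(q) = q³
B = -3 (B = -3*1 = -3)
((2 - 2*d(5))*(-52))*B = ((2 - 2*5³)*(-52))*(-3) = ((2 - 2*125)*(-52))*(-3) = ((2 - 250)*(-52))*(-3) = -248*(-52)*(-3) = 12896*(-3) = -38688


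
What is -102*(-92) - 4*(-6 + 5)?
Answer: 9388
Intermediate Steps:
-102*(-92) - 4*(-6 + 5) = 9384 - 4*(-1) = 9384 + 4 = 9388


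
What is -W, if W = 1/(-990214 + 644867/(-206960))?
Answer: 206960/204935334307 ≈ 1.0099e-6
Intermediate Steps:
W = -206960/204935334307 (W = 1/(-990214 + 644867*(-1/206960)) = 1/(-990214 - 644867/206960) = 1/(-204935334307/206960) = -206960/204935334307 ≈ -1.0099e-6)
-W = -1*(-206960/204935334307) = 206960/204935334307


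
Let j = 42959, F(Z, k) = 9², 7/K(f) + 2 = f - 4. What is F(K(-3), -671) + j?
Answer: 43040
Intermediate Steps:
K(f) = 7/(-6 + f) (K(f) = 7/(-2 + (f - 4)) = 7/(-2 + (-4 + f)) = 7/(-6 + f))
F(Z, k) = 81
F(K(-3), -671) + j = 81 + 42959 = 43040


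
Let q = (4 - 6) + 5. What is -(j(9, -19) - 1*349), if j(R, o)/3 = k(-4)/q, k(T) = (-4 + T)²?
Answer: 285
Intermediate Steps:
q = 3 (q = -2 + 5 = 3)
j(R, o) = 64 (j(R, o) = 3*((-4 - 4)²/3) = 3*((-8)²*(⅓)) = 3*(64*(⅓)) = 3*(64/3) = 64)
-(j(9, -19) - 1*349) = -(64 - 1*349) = -(64 - 349) = -1*(-285) = 285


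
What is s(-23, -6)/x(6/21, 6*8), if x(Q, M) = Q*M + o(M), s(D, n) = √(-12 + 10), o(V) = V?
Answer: 7*I*√2/432 ≈ 0.022915*I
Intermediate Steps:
s(D, n) = I*√2 (s(D, n) = √(-2) = I*√2)
x(Q, M) = M + M*Q (x(Q, M) = Q*M + M = M*Q + M = M + M*Q)
s(-23, -6)/x(6/21, 6*8) = (I*√2)/(((6*8)*(1 + 6/21))) = (I*√2)/((48*(1 + 6*(1/21)))) = (I*√2)/((48*(1 + 2/7))) = (I*√2)/((48*(9/7))) = (I*√2)/(432/7) = (I*√2)*(7/432) = 7*I*√2/432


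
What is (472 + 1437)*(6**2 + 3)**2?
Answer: 2903589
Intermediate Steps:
(472 + 1437)*(6**2 + 3)**2 = 1909*(36 + 3)**2 = 1909*39**2 = 1909*1521 = 2903589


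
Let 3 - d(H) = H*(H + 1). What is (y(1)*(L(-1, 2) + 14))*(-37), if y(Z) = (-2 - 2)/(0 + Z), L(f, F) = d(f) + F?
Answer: 2812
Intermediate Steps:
d(H) = 3 - H*(1 + H) (d(H) = 3 - H*(H + 1) = 3 - H*(1 + H))
L(f, F) = 3 + F - f - f² (L(f, F) = (3 - f - f²) + F = 3 + F - f - f²)
y(Z) = -4/Z
(y(1)*(L(-1, 2) + 14))*(-37) = ((-4/1)*((3 + 2 - 1*(-1) - 1*(-1)²) + 14))*(-37) = ((-4*1)*((3 + 2 + 1 - 1*1) + 14))*(-37) = -4*((3 + 2 + 1 - 1) + 14)*(-37) = -4*(5 + 14)*(-37) = -4*19*(-37) = -76*(-37) = 2812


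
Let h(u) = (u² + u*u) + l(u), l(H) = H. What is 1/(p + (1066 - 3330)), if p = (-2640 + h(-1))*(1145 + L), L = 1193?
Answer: -1/6172246 ≈ -1.6202e-7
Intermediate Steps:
h(u) = u + 2*u² (h(u) = (u² + u*u) + u = (u² + u²) + u = 2*u² + u = u + 2*u²)
p = -6169982 (p = (-2640 - (1 + 2*(-1)))*(1145 + 1193) = (-2640 - (1 - 2))*2338 = (-2640 - 1*(-1))*2338 = (-2640 + 1)*2338 = -2639*2338 = -6169982)
1/(p + (1066 - 3330)) = 1/(-6169982 + (1066 - 3330)) = 1/(-6169982 - 2264) = 1/(-6172246) = -1/6172246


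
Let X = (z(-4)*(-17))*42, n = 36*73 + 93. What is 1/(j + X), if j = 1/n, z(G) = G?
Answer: 2721/7771177 ≈ 0.00035014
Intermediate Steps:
n = 2721 (n = 2628 + 93 = 2721)
X = 2856 (X = -4*(-17)*42 = 68*42 = 2856)
j = 1/2721 ≈ 0.00036751
1/(j + X) = 1/(1/2721 + 2856) = 1/(7771177/2721) = 2721/7771177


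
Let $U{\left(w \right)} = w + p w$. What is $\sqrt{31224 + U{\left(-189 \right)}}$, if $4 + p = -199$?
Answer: $\sqrt{69402} \approx 263.44$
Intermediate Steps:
$p = -203$ ($p = -4 - 199 = -203$)
$U{\left(w \right)} = - 202 w$ ($U{\left(w \right)} = w - 203 w = - 202 w$)
$\sqrt{31224 + U{\left(-189 \right)}} = \sqrt{31224 - -38178} = \sqrt{31224 + 38178} = \sqrt{69402}$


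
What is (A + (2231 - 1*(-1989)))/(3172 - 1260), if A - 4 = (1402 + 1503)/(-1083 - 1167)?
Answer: 1900219/860400 ≈ 2.2085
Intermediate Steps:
A = 1219/450 (A = 4 + (1402 + 1503)/(-1083 - 1167) = 4 + 2905/(-2250) = 4 + 2905*(-1/2250) = 4 - 581/450 = 1219/450 ≈ 2.7089)
(A + (2231 - 1*(-1989)))/(3172 - 1260) = (1219/450 + (2231 - 1*(-1989)))/(3172 - 1260) = (1219/450 + (2231 + 1989))/1912 = (1219/450 + 4220)*(1/1912) = (1900219/450)*(1/1912) = 1900219/860400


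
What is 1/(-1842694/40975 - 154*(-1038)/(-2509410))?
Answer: -3427435825/154354156208 ≈ -0.022205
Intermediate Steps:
1/(-1842694/40975 - 154*(-1038)/(-2509410)) = 1/(-1842694*1/40975 + 159852*(-1/2509410)) = 1/(-1842694/40975 - 26642/418235) = 1/(-154354156208/3427435825) = -3427435825/154354156208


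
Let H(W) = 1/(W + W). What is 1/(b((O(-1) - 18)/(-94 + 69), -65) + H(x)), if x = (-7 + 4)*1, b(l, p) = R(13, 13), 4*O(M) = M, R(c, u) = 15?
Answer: 6/89 ≈ 0.067416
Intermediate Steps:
O(M) = M/4
b(l, p) = 15
x = -3 (x = -3*1 = -3)
H(W) = 1/(2*W)
1/(b((O(-1) - 18)/(-94 + 69), -65) + H(x)) = 1/(15 + (1/2)/(-3)) = 1/(15 + (1/2)*(-1/3)) = 1/(15 - 1/6) = 1/(89/6) = 6/89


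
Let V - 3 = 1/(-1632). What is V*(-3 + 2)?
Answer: -4895/1632 ≈ -2.9994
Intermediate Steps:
V = 4895/1632 (V = 3 + 1/(-1632) = 3 - 1/1632 = 4895/1632 ≈ 2.9994)
V*(-3 + 2) = 4895*(-3 + 2)/1632 = (4895/1632)*(-1) = -4895/1632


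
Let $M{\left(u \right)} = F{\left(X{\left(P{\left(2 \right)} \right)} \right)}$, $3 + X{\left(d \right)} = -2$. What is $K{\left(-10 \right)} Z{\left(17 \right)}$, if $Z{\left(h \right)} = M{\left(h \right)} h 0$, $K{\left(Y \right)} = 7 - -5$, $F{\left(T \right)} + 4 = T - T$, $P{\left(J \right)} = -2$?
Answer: $0$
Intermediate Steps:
$X{\left(d \right)} = -5$ ($X{\left(d \right)} = -3 - 2 = -5$)
$F{\left(T \right)} = -4$ ($F{\left(T \right)} = -4 + \left(T - T\right) = -4 + 0 = -4$)
$M{\left(u \right)} = -4$
$K{\left(Y \right)} = 12$ ($K{\left(Y \right)} = 7 + 5 = 12$)
$Z{\left(h \right)} = 0$ ($Z{\left(h \right)} = - 4 h 0 = 0$)
$K{\left(-10 \right)} Z{\left(17 \right)} = 12 \cdot 0 = 0$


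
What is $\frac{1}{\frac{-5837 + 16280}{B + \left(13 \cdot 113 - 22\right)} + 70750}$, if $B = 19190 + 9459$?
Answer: $\frac{10032}{709767481} \approx 1.4134 \cdot 10^{-5}$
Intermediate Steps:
$B = 28649$
$\frac{1}{\frac{-5837 + 16280}{B + \left(13 \cdot 113 - 22\right)} + 70750} = \frac{1}{\frac{-5837 + 16280}{28649 + \left(13 \cdot 113 - 22\right)} + 70750} = \frac{1}{\frac{10443}{28649 + \left(1469 - 22\right)} + 70750} = \frac{1}{\frac{10443}{28649 + 1447} + 70750} = \frac{1}{\frac{10443}{30096} + 70750} = \frac{1}{10443 \cdot \frac{1}{30096} + 70750} = \frac{1}{\frac{3481}{10032} + 70750} = \frac{1}{\frac{709767481}{10032}} = \frac{10032}{709767481}$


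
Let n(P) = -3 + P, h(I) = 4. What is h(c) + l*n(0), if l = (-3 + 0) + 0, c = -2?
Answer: 13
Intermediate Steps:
l = -3 (l = -3 + 0 = -3)
h(c) + l*n(0) = 4 - 3*(-3 + 0) = 4 - 3*(-3) = 4 + 9 = 13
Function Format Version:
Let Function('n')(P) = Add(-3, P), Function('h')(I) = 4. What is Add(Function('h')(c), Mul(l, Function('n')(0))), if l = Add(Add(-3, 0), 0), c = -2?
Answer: 13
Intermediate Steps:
l = -3 (l = Add(-3, 0) = -3)
Add(Function('h')(c), Mul(l, Function('n')(0))) = Add(4, Mul(-3, Add(-3, 0))) = Add(4, Mul(-3, -3)) = Add(4, 9) = 13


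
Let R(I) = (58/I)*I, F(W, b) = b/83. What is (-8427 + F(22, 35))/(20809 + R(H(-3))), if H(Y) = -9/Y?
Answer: -699406/1731961 ≈ -0.40382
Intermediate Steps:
F(W, b) = b/83 (F(W, b) = b*(1/83) = b/83)
R(I) = 58
(-8427 + F(22, 35))/(20809 + R(H(-3))) = (-8427 + (1/83)*35)/(20809 + 58) = (-8427 + 35/83)/20867 = -699406/83*1/20867 = -699406/1731961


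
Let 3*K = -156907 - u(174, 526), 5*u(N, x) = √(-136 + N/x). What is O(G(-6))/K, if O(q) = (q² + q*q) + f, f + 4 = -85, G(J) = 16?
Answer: -1309181013225/161875228752856 + 6345*I*√9384103/161875228752856 ≈ -0.0080876 + 1.2007e-7*I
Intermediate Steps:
f = -89 (f = -4 - 85 = -89)
u(N, x) = √(-136 + N/x)/5
O(q) = -89 + 2*q² (O(q) = (q² + q*q) - 89 = (q² + q²) - 89 = 2*q² - 89 = -89 + 2*q²)
K = -156907/3 - I*√9384103/3945 (K = (-156907 - √(-136 + 174/526)/5)/3 = (-156907 - √(-136 + 174*(1/526))/5)/3 = (-156907 - √(-136 + 87/263)/5)/3 = (-156907 - √(-35681/263)/5)/3 = (-156907 - I*√9384103/263/5)/3 = (-156907 - I*√9384103/1315)/3 = -156907/3 - I*√9384103/3945 ≈ -52302.0 - 0.77651*I)
O(G(-6))/K = (-89 + 2*16²)/(-156907/3 - I*√9384103/3945) = (-89 + 2*256)/(-156907/3 - I*√9384103/3945) = (-89 + 512)/(-156907/3 - I*√9384103/3945) = 423/(-156907/3 - I*√9384103/3945)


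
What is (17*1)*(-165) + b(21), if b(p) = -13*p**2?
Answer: -8538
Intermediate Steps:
(17*1)*(-165) + b(21) = (17*1)*(-165) - 13*21**2 = 17*(-165) - 13*441 = -2805 - 5733 = -8538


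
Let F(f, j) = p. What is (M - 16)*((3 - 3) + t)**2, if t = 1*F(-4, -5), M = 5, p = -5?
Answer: -275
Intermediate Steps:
F(f, j) = -5
t = -5 (t = 1*(-5) = -5)
(M - 16)*((3 - 3) + t)**2 = (5 - 16)*((3 - 3) - 5)**2 = -11*(0 - 5)**2 = -11*(-5)**2 = -11*25 = -275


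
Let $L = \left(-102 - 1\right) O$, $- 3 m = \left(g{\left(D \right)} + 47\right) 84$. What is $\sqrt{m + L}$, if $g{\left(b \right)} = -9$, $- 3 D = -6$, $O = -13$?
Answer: $5 \sqrt{11} \approx 16.583$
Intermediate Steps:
$D = 2$ ($D = \left(- \frac{1}{3}\right) \left(-6\right) = 2$)
$m = -1064$ ($m = - \frac{\left(-9 + 47\right) 84}{3} = - \frac{38 \cdot 84}{3} = \left(- \frac{1}{3}\right) 3192 = -1064$)
$L = 1339$ ($L = \left(-102 - 1\right) \left(-13\right) = \left(-103\right) \left(-13\right) = 1339$)
$\sqrt{m + L} = \sqrt{-1064 + 1339} = \sqrt{275} = 5 \sqrt{11}$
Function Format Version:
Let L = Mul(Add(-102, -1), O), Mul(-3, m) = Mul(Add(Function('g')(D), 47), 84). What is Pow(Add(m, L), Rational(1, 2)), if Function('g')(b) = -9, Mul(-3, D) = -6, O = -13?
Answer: Mul(5, Pow(11, Rational(1, 2))) ≈ 16.583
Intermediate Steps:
D = 2 (D = Mul(Rational(-1, 3), -6) = 2)
m = -1064 (m = Mul(Rational(-1, 3), Mul(Add(-9, 47), 84)) = Mul(Rational(-1, 3), Mul(38, 84)) = Mul(Rational(-1, 3), 3192) = -1064)
L = 1339 (L = Mul(Add(-102, -1), -13) = Mul(-103, -13) = 1339)
Pow(Add(m, L), Rational(1, 2)) = Pow(Add(-1064, 1339), Rational(1, 2)) = Pow(275, Rational(1, 2)) = Mul(5, Pow(11, Rational(1, 2)))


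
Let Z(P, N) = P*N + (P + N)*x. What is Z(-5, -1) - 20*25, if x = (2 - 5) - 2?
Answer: -465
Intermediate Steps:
x = -5 (x = -3 - 2 = -5)
Z(P, N) = -5*N - 5*P + N*P (Z(P, N) = P*N + (P + N)*(-5) = N*P + (N + P)*(-5) = N*P + (-5*N - 5*P) = -5*N - 5*P + N*P)
Z(-5, -1) - 20*25 = (-5*(-1) - 5*(-5) - 1*(-5)) - 20*25 = (5 + 25 + 5) - 500 = 35 - 500 = -465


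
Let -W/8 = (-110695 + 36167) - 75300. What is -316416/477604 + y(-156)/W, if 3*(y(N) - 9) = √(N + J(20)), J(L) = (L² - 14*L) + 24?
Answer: -94814878287/143116904224 + I*√3/1797936 ≈ -0.6625 + 9.6335e-7*I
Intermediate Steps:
J(L) = 24 + L² - 14*L
W = 1198624 (W = -8*((-110695 + 36167) - 75300) = -8*(-74528 - 75300) = -8*(-149828) = 1198624)
y(N) = 9 + √(144 + N)/3 (y(N) = 9 + √(N + (24 + 20² - 14*20))/3 = 9 + √(N + (24 + 400 - 280))/3 = 9 + √(N + 144)/3 = 9 + √(144 + N)/3)
-316416/477604 + y(-156)/W = -316416/477604 + (9 + √(144 - 156)/3)/1198624 = -316416*1/477604 + (9 + √(-12)/3)*(1/1198624) = -79104/119401 + (9 + (2*I*√3)/3)*(1/1198624) = -79104/119401 + (9 + 2*I*√3/3)*(1/1198624) = -79104/119401 + (9/1198624 + I*√3/1797936) = -94814878287/143116904224 + I*√3/1797936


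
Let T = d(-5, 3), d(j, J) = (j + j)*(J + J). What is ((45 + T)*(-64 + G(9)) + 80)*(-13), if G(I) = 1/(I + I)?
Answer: -81055/6 ≈ -13509.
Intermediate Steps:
d(j, J) = 4*J*j (d(j, J) = (2*j)*(2*J) = 4*J*j)
G(I) = 1/(2*I)
T = -60 (T = 4*3*(-5) = -60)
((45 + T)*(-64 + G(9)) + 80)*(-13) = ((45 - 60)*(-64 + (½)/9) + 80)*(-13) = (-15*(-64 + (½)*(⅑)) + 80)*(-13) = (-15*(-64 + 1/18) + 80)*(-13) = (-15*(-1151/18) + 80)*(-13) = (5755/6 + 80)*(-13) = (6235/6)*(-13) = -81055/6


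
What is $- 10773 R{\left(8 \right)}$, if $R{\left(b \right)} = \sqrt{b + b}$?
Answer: $-43092$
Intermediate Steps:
$R{\left(b \right)} = \sqrt{2} \sqrt{b}$ ($R{\left(b \right)} = \sqrt{2 b} = \sqrt{2} \sqrt{b}$)
$- 10773 R{\left(8 \right)} = - 10773 \sqrt{2} \sqrt{8} = - 10773 \sqrt{2} \cdot 2 \sqrt{2} = \left(-10773\right) 4 = -43092$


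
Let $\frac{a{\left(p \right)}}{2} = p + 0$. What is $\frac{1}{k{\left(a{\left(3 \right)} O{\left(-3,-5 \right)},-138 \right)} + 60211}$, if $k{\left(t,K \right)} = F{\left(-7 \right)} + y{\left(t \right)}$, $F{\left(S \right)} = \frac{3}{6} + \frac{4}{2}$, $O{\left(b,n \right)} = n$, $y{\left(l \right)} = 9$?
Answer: $\frac{2}{120445} \approx 1.6605 \cdot 10^{-5}$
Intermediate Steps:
$a{\left(p \right)} = 2 p$ ($a{\left(p \right)} = 2 \left(p + 0\right) = 2 p$)
$F{\left(S \right)} = \frac{5}{2}$ ($F{\left(S \right)} = 3 \cdot \frac{1}{6} + 4 \cdot \frac{1}{2} = \frac{1}{2} + 2 = \frac{5}{2}$)
$k{\left(t,K \right)} = \frac{23}{2}$ ($k{\left(t,K \right)} = \frac{5}{2} + 9 = \frac{23}{2}$)
$\frac{1}{k{\left(a{\left(3 \right)} O{\left(-3,-5 \right)},-138 \right)} + 60211} = \frac{1}{\frac{23}{2} + 60211} = \frac{1}{\frac{120445}{2}} = \frac{2}{120445}$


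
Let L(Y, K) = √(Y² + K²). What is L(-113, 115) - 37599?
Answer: -37599 + √25994 ≈ -37438.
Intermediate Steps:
L(Y, K) = √(K² + Y²)
L(-113, 115) - 37599 = √(115² + (-113)²) - 37599 = √(13225 + 12769) - 37599 = √25994 - 37599 = -37599 + √25994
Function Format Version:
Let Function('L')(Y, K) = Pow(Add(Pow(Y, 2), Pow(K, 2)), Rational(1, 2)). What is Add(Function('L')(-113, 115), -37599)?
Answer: Add(-37599, Pow(25994, Rational(1, 2))) ≈ -37438.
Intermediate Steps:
Function('L')(Y, K) = Pow(Add(Pow(K, 2), Pow(Y, 2)), Rational(1, 2))
Add(Function('L')(-113, 115), -37599) = Add(Pow(Add(Pow(115, 2), Pow(-113, 2)), Rational(1, 2)), -37599) = Add(Pow(Add(13225, 12769), Rational(1, 2)), -37599) = Add(Pow(25994, Rational(1, 2)), -37599) = Add(-37599, Pow(25994, Rational(1, 2)))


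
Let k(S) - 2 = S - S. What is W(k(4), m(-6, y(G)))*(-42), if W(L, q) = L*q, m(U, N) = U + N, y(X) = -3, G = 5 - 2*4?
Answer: 756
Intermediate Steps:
G = -3 (G = 5 - 8 = -3)
k(S) = 2 (k(S) = 2 + (S - S) = 2 + 0 = 2)
m(U, N) = N + U
W(k(4), m(-6, y(G)))*(-42) = (2*(-3 - 6))*(-42) = (2*(-9))*(-42) = -18*(-42) = 756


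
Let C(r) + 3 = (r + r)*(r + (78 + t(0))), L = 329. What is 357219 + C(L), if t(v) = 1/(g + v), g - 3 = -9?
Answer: 1874737/3 ≈ 6.2491e+5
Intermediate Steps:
g = -6 (g = 3 - 9 = -6)
t(v) = 1/(-6 + v)
C(r) = -3 + 2*r*(467/6 + r) (C(r) = -3 + (r + r)*(r + (78 + 1/(-6 + 0))) = -3 + (2*r)*(r + (78 + 1/(-6))) = -3 + (2*r)*(r + (78 - ⅙)) = -3 + (2*r)*(r + 467/6) = -3 + (2*r)*(467/6 + r) = -3 + 2*r*(467/6 + r))
357219 + C(L) = 357219 + (-3 + 2*329² + (467/3)*329) = 357219 + (-3 + 2*108241 + 153643/3) = 357219 + (-3 + 216482 + 153643/3) = 357219 + 803080/3 = 1874737/3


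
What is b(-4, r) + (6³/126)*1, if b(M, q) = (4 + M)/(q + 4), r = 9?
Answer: 12/7 ≈ 1.7143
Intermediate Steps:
b(M, q) = (4 + M)/(4 + q)
b(-4, r) + (6³/126)*1 = (4 - 4)/(4 + 9) + (6³/126)*1 = 0/13 + (216*(1/126))*1 = (1/13)*0 + (12/7)*1 = 0 + 12/7 = 12/7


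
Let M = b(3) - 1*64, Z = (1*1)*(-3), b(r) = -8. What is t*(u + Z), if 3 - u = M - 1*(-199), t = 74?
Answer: -9398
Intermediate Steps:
Z = -3 (Z = 1*(-3) = -3)
M = -72 (M = -8 - 1*64 = -8 - 64 = -72)
u = -124 (u = 3 - (-72 - 1*(-199)) = 3 - (-72 + 199) = 3 - 1*127 = 3 - 127 = -124)
t*(u + Z) = 74*(-124 - 3) = 74*(-127) = -9398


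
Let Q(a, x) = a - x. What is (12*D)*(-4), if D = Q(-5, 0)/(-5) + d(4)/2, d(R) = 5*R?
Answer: -528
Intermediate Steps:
D = 11 (D = (-5 - 1*0)/(-5) + (5*4)/2 = (-5 + 0)*(-1/5) + 20*(1/2) = -5*(-1/5) + 10 = 1 + 10 = 11)
(12*D)*(-4) = (12*11)*(-4) = 132*(-4) = -528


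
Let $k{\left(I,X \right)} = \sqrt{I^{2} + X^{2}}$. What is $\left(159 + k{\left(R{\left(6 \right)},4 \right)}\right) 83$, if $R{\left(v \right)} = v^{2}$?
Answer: $13197 + 332 \sqrt{82} \approx 16203.0$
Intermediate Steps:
$\left(159 + k{\left(R{\left(6 \right)},4 \right)}\right) 83 = \left(159 + \sqrt{\left(6^{2}\right)^{2} + 4^{2}}\right) 83 = \left(159 + \sqrt{36^{2} + 16}\right) 83 = \left(159 + \sqrt{1296 + 16}\right) 83 = \left(159 + \sqrt{1312}\right) 83 = \left(159 + 4 \sqrt{82}\right) 83 = 13197 + 332 \sqrt{82}$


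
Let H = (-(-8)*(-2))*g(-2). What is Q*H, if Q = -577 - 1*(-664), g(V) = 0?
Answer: 0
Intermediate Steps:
Q = 87 (Q = -577 + 664 = 87)
H = 0 (H = -(-8)*(-2)*0 = -4*4*0 = -16*0 = 0)
Q*H = 87*0 = 0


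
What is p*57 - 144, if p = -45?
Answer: -2709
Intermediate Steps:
p*57 - 144 = -45*57 - 144 = -2565 - 144 = -2709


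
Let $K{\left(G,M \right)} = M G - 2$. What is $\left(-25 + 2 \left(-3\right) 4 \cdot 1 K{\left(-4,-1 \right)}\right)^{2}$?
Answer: $5329$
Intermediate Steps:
$K{\left(G,M \right)} = -2 + G M$ ($K{\left(G,M \right)} = G M - 2 = -2 + G M$)
$\left(-25 + 2 \left(-3\right) 4 \cdot 1 K{\left(-4,-1 \right)}\right)^{2} = \left(-25 + 2 \left(-3\right) 4 \cdot 1 \left(-2 - -4\right)\right)^{2} = \left(-25 + 2 \left(\left(-12\right) 1\right) \left(-2 + 4\right)\right)^{2} = \left(-25 + 2 \left(-12\right) 2\right)^{2} = \left(-25 - 48\right)^{2} = \left(-73\right)^{2} = 5329$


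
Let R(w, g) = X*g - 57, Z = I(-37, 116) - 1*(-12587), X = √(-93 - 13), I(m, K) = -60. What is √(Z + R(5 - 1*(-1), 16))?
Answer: √(12470 + 16*I*√106) ≈ 111.67 + 0.7376*I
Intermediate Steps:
X = I*√106 (X = √(-106) = I*√106 ≈ 10.296*I)
Z = 12527 (Z = -60 - 1*(-12587) = -60 + 12587 = 12527)
R(w, g) = -57 + I*g*√106 (R(w, g) = (I*√106)*g - 57 = I*g*√106 - 57 = -57 + I*g*√106)
√(Z + R(5 - 1*(-1), 16)) = √(12527 + (-57 + I*16*√106)) = √(12527 + (-57 + 16*I*√106)) = √(12470 + 16*I*√106)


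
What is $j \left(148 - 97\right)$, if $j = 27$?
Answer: $1377$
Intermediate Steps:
$j \left(148 - 97\right) = 27 \left(148 - 97\right) = 27 \cdot 51 = 1377$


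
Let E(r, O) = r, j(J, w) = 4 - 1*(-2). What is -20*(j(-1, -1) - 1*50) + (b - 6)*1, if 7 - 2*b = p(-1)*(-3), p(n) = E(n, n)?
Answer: 876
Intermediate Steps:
j(J, w) = 6 (j(J, w) = 4 + 2 = 6)
p(n) = n
b = 2 (b = 7/2 - (-1)*(-3)/2 = 7/2 - 1/2*3 = 7/2 - 3/2 = 2)
-20*(j(-1, -1) - 1*50) + (b - 6)*1 = -20*(6 - 1*50) + (2 - 6)*1 = -20*(6 - 50) - 4*1 = -20*(-44) - 4 = 880 - 4 = 876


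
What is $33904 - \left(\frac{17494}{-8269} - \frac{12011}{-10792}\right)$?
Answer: $\frac{3025650159681}{89239048} \approx 33905.0$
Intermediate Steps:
$33904 - \left(\frac{17494}{-8269} - \frac{12011}{-10792}\right) = 33904 - \left(17494 \left(- \frac{1}{8269}\right) - - \frac{12011}{10792}\right) = 33904 - \left(- \frac{17494}{8269} + \frac{12011}{10792}\right) = 33904 - - \frac{89476289}{89239048} = 33904 + \frac{89476289}{89239048} = \frac{3025650159681}{89239048}$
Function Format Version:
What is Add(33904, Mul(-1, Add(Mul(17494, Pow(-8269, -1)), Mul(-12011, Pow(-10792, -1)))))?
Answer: Rational(3025650159681, 89239048) ≈ 33905.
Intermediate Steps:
Add(33904, Mul(-1, Add(Mul(17494, Pow(-8269, -1)), Mul(-12011, Pow(-10792, -1))))) = Add(33904, Mul(-1, Add(Mul(17494, Rational(-1, 8269)), Mul(-12011, Rational(-1, 10792))))) = Add(33904, Mul(-1, Add(Rational(-17494, 8269), Rational(12011, 10792)))) = Add(33904, Mul(-1, Rational(-89476289, 89239048))) = Add(33904, Rational(89476289, 89239048)) = Rational(3025650159681, 89239048)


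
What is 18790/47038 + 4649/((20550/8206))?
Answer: 448717860218/241657725 ≈ 1856.8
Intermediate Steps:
18790/47038 + 4649/((20550/8206)) = 18790*(1/47038) + 4649/((20550*(1/8206))) = 9395/23519 + 4649/(10275/4103) = 9395/23519 + 4649*(4103/10275) = 9395/23519 + 19074847/10275 = 448717860218/241657725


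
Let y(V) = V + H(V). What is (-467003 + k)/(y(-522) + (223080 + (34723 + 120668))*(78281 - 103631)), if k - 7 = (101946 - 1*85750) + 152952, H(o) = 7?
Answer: 297848/9594240365 ≈ 3.1044e-5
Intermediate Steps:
y(V) = 7 + V (y(V) = V + 7 = 7 + V)
k = 169155 (k = 7 + ((101946 - 1*85750) + 152952) = 7 + ((101946 - 85750) + 152952) = 7 + (16196 + 152952) = 7 + 169148 = 169155)
(-467003 + k)/(y(-522) + (223080 + (34723 + 120668))*(78281 - 103631)) = (-467003 + 169155)/((7 - 522) + (223080 + (34723 + 120668))*(78281 - 103631)) = -297848/(-515 + (223080 + 155391)*(-25350)) = -297848/(-515 + 378471*(-25350)) = -297848/(-515 - 9594239850) = -297848/(-9594240365) = -297848*(-1/9594240365) = 297848/9594240365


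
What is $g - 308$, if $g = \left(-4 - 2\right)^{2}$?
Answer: $-272$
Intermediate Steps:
$g = 36$ ($g = \left(-6\right)^{2} = 36$)
$g - 308 = 36 - 308 = -272$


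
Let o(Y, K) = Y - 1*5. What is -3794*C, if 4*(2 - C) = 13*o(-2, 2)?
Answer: -187803/2 ≈ -93902.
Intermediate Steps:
o(Y, K) = -5 + Y (o(Y, K) = Y - 5 = -5 + Y)
C = 99/4 (C = 2 - 13*(-5 - 2)/4 = 2 - 13*(-7)/4 = 2 - ¼*(-91) = 2 + 91/4 = 99/4 ≈ 24.750)
-3794*C = -3794*99/4 = -187803/2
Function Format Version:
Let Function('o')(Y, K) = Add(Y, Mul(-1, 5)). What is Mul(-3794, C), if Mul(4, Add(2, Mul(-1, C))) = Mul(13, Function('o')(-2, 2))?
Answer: Rational(-187803, 2) ≈ -93902.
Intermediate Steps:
Function('o')(Y, K) = Add(-5, Y) (Function('o')(Y, K) = Add(Y, -5) = Add(-5, Y))
C = Rational(99, 4) (C = Add(2, Mul(Rational(-1, 4), Mul(13, Add(-5, -2)))) = Add(2, Mul(Rational(-1, 4), Mul(13, -7))) = Add(2, Mul(Rational(-1, 4), -91)) = Add(2, Rational(91, 4)) = Rational(99, 4) ≈ 24.750)
Mul(-3794, C) = Mul(-3794, Rational(99, 4)) = Rational(-187803, 2)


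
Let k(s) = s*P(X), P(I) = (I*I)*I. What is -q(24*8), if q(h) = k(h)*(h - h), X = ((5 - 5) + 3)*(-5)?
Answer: 0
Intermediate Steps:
X = -15 (X = (0 + 3)*(-5) = 3*(-5) = -15)
P(I) = I³ (P(I) = I²*I = I³)
k(s) = -3375*s (k(s) = s*(-15)³ = s*(-3375) = -3375*s)
q(h) = 0 (q(h) = (-3375*h)*(h - h) = -3375*h*0 = 0)
-q(24*8) = -1*0 = 0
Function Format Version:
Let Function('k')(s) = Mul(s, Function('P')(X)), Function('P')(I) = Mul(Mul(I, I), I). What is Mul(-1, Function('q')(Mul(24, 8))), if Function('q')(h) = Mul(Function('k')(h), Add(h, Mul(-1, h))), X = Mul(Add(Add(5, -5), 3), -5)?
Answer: 0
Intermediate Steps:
X = -15 (X = Mul(Add(0, 3), -5) = Mul(3, -5) = -15)
Function('P')(I) = Pow(I, 3) (Function('P')(I) = Mul(Pow(I, 2), I) = Pow(I, 3))
Function('k')(s) = Mul(-3375, s) (Function('k')(s) = Mul(s, Pow(-15, 3)) = Mul(s, -3375) = Mul(-3375, s))
Function('q')(h) = 0 (Function('q')(h) = Mul(Mul(-3375, h), Add(h, Mul(-1, h))) = Mul(Mul(-3375, h), 0) = 0)
Mul(-1, Function('q')(Mul(24, 8))) = Mul(-1, 0) = 0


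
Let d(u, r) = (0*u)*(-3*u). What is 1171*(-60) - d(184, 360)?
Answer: -70260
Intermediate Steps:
d(u, r) = 0 (d(u, r) = 0*(-3*u) = 0)
1171*(-60) - d(184, 360) = 1171*(-60) - 1*0 = -70260 + 0 = -70260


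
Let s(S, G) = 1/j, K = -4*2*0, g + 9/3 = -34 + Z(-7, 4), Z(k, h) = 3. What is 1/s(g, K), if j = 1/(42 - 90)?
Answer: -1/48 ≈ -0.020833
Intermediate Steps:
g = -34 (g = -3 + (-34 + 3) = -3 - 31 = -34)
K = 0 (K = -8*0 = 0)
j = -1/48 (j = 1/(-48) = -1/48 ≈ -0.020833)
s(S, G) = -48 (s(S, G) = 1/(-1/48) = -48)
1/s(g, K) = 1/(-48) = -1/48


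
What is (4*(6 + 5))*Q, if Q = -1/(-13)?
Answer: 44/13 ≈ 3.3846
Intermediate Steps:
Q = 1/13 (Q = -1*(-1/13) = 1/13 ≈ 0.076923)
(4*(6 + 5))*Q = (4*(6 + 5))*(1/13) = (4*11)*(1/13) = 44*(1/13) = 44/13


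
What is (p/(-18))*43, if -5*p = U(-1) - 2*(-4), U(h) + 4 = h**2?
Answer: 43/18 ≈ 2.3889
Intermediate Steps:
U(h) = -4 + h**2
p = -1 (p = -((-4 + (-1)**2) - 2*(-4))/5 = -((-4 + 1) + 8)/5 = -(-3 + 8)/5 = -1/5*5 = -1)
(p/(-18))*43 = -1/(-18)*43 = -1*(-1/18)*43 = (1/18)*43 = 43/18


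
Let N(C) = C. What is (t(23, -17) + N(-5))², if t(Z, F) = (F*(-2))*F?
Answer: 339889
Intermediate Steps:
t(Z, F) = -2*F² (t(Z, F) = (-2*F)*F = -2*F²)
(t(23, -17) + N(-5))² = (-2*(-17)² - 5)² = (-2*289 - 5)² = (-578 - 5)² = (-583)² = 339889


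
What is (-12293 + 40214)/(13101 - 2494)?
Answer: 27921/10607 ≈ 2.6323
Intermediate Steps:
(-12293 + 40214)/(13101 - 2494) = 27921/10607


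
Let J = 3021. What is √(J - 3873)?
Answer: 2*I*√213 ≈ 29.189*I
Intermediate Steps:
√(J - 3873) = √(3021 - 3873) = √(-852) = 2*I*√213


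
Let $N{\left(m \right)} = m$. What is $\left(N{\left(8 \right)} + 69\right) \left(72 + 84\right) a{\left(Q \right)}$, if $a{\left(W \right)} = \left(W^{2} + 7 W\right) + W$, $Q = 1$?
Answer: $108108$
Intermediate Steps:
$a{\left(W \right)} = W^{2} + 8 W$
$\left(N{\left(8 \right)} + 69\right) \left(72 + 84\right) a{\left(Q \right)} = \left(8 + 69\right) \left(72 + 84\right) 1 \left(8 + 1\right) = 77 \cdot 156 \cdot 1 \cdot 9 = 12012 \cdot 9 = 108108$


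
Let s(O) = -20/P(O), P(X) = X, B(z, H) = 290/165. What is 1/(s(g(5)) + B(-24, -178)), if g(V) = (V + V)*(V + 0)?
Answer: 165/224 ≈ 0.73661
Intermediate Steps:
B(z, H) = 58/33 (B(z, H) = 290*(1/165) = 58/33)
g(V) = 2*V² (g(V) = (2*V)*V = 2*V²)
s(O) = -20/O
1/(s(g(5)) + B(-24, -178)) = 1/(-20/(2*5²) + 58/33) = 1/(-20/(2*25) + 58/33) = 1/(-20/50 + 58/33) = 1/(-20*1/50 + 58/33) = 1/(-⅖ + 58/33) = 1/(224/165) = 165/224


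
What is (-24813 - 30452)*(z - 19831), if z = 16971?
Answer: 158057900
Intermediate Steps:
(-24813 - 30452)*(z - 19831) = (-24813 - 30452)*(16971 - 19831) = -55265*(-2860) = 158057900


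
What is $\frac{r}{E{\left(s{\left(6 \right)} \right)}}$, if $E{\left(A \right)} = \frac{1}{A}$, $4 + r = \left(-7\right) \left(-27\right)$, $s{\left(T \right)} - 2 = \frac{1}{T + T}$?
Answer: $\frac{4625}{12} \approx 385.42$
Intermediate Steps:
$s{\left(T \right)} = 2 + \frac{1}{2 T}$ ($s{\left(T \right)} = 2 + \frac{1}{T + T} = 2 + \frac{1}{2 T}$)
$r = 185$ ($r = -4 - -189 = -4 + 189 = 185$)
$\frac{r}{E{\left(s{\left(6 \right)} \right)}} = \frac{185}{\frac{1}{2 + \frac{1}{2 \cdot 6}}} = \frac{185}{\frac{1}{2 + \frac{1}{2} \cdot \frac{1}{6}}} = \frac{185}{\frac{1}{2 + \frac{1}{12}}} = \frac{185}{\frac{1}{\frac{25}{12}}} = \frac{185}{\frac{12}{25}} = 185 \cdot \frac{25}{12} = \frac{4625}{12}$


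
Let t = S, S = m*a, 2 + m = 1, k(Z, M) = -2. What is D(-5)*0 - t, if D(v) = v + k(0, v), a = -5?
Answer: -5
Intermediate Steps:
m = -1 (m = -2 + 1 = -1)
D(v) = -2 + v (D(v) = v - 2 = -2 + v)
S = 5 (S = -1*(-5) = 5)
t = 5
D(-5)*0 - t = (-2 - 5)*0 - 1*5 = -7*0 - 5 = 0 - 5 = -5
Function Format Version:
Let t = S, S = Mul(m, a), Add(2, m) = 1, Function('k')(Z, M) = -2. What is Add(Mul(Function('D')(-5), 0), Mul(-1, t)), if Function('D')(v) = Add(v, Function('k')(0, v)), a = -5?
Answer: -5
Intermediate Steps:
m = -1 (m = Add(-2, 1) = -1)
Function('D')(v) = Add(-2, v) (Function('D')(v) = Add(v, -2) = Add(-2, v))
S = 5 (S = Mul(-1, -5) = 5)
t = 5
Add(Mul(Function('D')(-5), 0), Mul(-1, t)) = Add(Mul(Add(-2, -5), 0), Mul(-1, 5)) = Add(Mul(-7, 0), -5) = Add(0, -5) = -5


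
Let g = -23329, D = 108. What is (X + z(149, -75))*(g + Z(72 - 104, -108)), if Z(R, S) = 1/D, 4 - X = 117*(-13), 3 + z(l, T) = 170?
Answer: -118417957/3 ≈ -3.9473e+7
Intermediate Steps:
z(l, T) = 167 (z(l, T) = -3 + 170 = 167)
X = 1525 (X = 4 - 117*(-13) = 4 - 1*(-1521) = 4 + 1521 = 1525)
Z(R, S) = 1/108
(X + z(149, -75))*(g + Z(72 - 104, -108)) = (1525 + 167)*(-23329 + 1/108) = 1692*(-2519531/108) = -118417957/3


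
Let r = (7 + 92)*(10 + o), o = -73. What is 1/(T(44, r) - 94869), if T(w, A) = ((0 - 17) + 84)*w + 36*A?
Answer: -1/316453 ≈ -3.1600e-6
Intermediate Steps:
r = -6237 (r = (7 + 92)*(10 - 73) = 99*(-63) = -6237)
T(w, A) = 36*A + 67*w (T(w, A) = (-17 + 84)*w + 36*A = 67*w + 36*A = 36*A + 67*w)
1/(T(44, r) - 94869) = 1/((36*(-6237) + 67*44) - 94869) = 1/((-224532 + 2948) - 94869) = 1/(-221584 - 94869) = 1/(-316453) = -1/316453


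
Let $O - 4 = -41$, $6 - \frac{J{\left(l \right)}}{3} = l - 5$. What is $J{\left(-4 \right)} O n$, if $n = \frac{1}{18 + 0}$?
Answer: $- \frac{185}{2} \approx -92.5$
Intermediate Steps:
$J{\left(l \right)} = 33 - 3 l$ ($J{\left(l \right)} = 18 - 3 \left(l - 5\right) = 18 - 3 \left(-5 + l\right) = 18 - \left(-15 + 3 l\right) = 33 - 3 l$)
$O = -37$ ($O = 4 - 41 = -37$)
$n = \frac{1}{18} \approx 0.055556$
$J{\left(-4 \right)} O n = \left(33 - -12\right) \left(-37\right) \frac{1}{18} = \left(33 + 12\right) \left(-37\right) \frac{1}{18} = 45 \left(-37\right) \frac{1}{18} = \left(-1665\right) \frac{1}{18} = - \frac{185}{2}$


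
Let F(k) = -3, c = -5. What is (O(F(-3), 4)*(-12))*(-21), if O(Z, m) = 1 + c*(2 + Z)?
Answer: 1512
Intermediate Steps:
O(Z, m) = -9 - 5*Z (O(Z, m) = 1 - 5*(2 + Z) = 1 + (-10 - 5*Z) = -9 - 5*Z)
(O(F(-3), 4)*(-12))*(-21) = ((-9 - 5*(-3))*(-12))*(-21) = ((-9 + 15)*(-12))*(-21) = (6*(-12))*(-21) = -72*(-21) = 1512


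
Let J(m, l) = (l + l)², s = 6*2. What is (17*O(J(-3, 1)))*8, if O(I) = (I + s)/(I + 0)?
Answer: 544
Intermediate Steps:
s = 12
J(m, l) = 4*l² (J(m, l) = (2*l)² = 4*l²)
O(I) = (12 + I)/I (O(I) = (I + 12)/(I + 0) = (12 + I)/I)
(17*O(J(-3, 1)))*8 = (17*((12 + 4*1²)/((4*1²))))*8 = (17*((12 + 4*1)/((4*1))))*8 = (17*((12 + 4)/4))*8 = (17*((¼)*16))*8 = (17*4)*8 = 68*8 = 544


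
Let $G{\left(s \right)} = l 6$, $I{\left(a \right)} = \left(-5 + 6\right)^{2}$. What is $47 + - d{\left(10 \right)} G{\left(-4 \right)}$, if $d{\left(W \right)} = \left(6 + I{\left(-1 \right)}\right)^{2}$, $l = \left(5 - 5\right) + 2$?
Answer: $-541$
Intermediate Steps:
$I{\left(a \right)} = 1$ ($I{\left(a \right)} = 1^{2} = 1$)
$l = 2$ ($l = 0 + 2 = 2$)
$G{\left(s \right)} = 12$ ($G{\left(s \right)} = 2 \cdot 6 = 12$)
$d{\left(W \right)} = 49$ ($d{\left(W \right)} = \left(6 + 1\right)^{2} = 7^{2} = 49$)
$47 + - d{\left(10 \right)} G{\left(-4 \right)} = 47 + \left(-1\right) 49 \cdot 12 = 47 - 588 = -541$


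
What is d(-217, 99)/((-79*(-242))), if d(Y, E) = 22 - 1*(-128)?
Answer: 75/9559 ≈ 0.0078460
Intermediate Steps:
d(Y, E) = 150 (d(Y, E) = 22 + 128 = 150)
d(-217, 99)/((-79*(-242))) = 150/((-79*(-242))) = 150/19118 = 150*(1/19118) = 75/9559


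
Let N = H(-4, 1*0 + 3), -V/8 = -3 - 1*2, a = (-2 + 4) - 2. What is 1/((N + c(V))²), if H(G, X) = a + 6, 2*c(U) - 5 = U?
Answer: 4/3249 ≈ 0.0012311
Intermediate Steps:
a = 0 (a = 2 - 2 = 0)
V = 40 (V = -8*(-3 - 1*2) = -8*(-3 - 2) = -8*(-5) = 40)
c(U) = 5/2 + U/2
H(G, X) = 6 (H(G, X) = 0 + 6 = 6)
N = 6
1/((N + c(V))²) = 1/((6 + (5/2 + (½)*40))²) = 1/((6 + (5/2 + 20))²) = 1/((6 + 45/2)²) = 1/((57/2)²) = 1/(3249/4) = 4/3249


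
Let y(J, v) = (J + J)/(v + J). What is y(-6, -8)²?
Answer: 36/49 ≈ 0.73469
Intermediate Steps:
y(J, v) = 2*J/(J + v) (y(J, v) = (2*J)/(J + v) = 2*J/(J + v))
y(-6, -8)² = (2*(-6)/(-6 - 8))² = (2*(-6)/(-14))² = (2*(-6)*(-1/14))² = (6/7)² = 36/49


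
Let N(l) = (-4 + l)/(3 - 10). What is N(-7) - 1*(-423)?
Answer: 2972/7 ≈ 424.57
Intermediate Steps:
N(l) = 4/7 - l/7 (N(l) = (-4 + l)/(-7) = (-4 + l)*(-⅐) = 4/7 - l/7)
N(-7) - 1*(-423) = (4/7 - ⅐*(-7)) - 1*(-423) = (4/7 + 1) + 423 = 11/7 + 423 = 2972/7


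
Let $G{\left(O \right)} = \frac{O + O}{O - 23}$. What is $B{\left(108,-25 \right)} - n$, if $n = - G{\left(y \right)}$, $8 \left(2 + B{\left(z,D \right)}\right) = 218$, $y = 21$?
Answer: $\frac{17}{4} \approx 4.25$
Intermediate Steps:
$G{\left(O \right)} = \frac{2 O}{-23 + O}$
$B{\left(z,D \right)} = \frac{101}{4}$ ($B{\left(z,D \right)} = -2 + \frac{1}{8} \cdot 218 = -2 + \frac{109}{4} = \frac{101}{4}$)
$n = 21$ ($n = - \frac{2 \cdot 21}{-23 + 21} = - \frac{2 \cdot 21}{-2} = - \frac{2 \cdot 21 \left(-1\right)}{2} = \left(-1\right) \left(-21\right) = 21$)
$B{\left(108,-25 \right)} - n = \frac{101}{4} - 21 = \frac{17}{4}$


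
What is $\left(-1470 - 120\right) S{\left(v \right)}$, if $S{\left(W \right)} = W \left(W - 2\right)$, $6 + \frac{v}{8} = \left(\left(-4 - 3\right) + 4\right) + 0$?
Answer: $-8471520$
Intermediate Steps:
$v = -72$ ($v = -48 + 8 \left(\left(\left(-4 - 3\right) + 4\right) + 0\right) = -48 + 8 \left(\left(-7 + 4\right) + 0\right) = -48 + 8 \left(-3 + 0\right) = -48 + 8 \left(-3\right) = -48 - 24 = -72$)
$S{\left(W \right)} = W \left(-2 + W\right)$
$\left(-1470 - 120\right) S{\left(v \right)} = \left(-1470 - 120\right) \left(- 72 \left(-2 - 72\right)\right) = - 1590 \left(\left(-72\right) \left(-74\right)\right) = \left(-1590\right) 5328 = -8471520$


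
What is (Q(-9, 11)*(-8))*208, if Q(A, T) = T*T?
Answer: -201344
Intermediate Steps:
Q(A, T) = T²
(Q(-9, 11)*(-8))*208 = (11²*(-8))*208 = (121*(-8))*208 = -968*208 = -201344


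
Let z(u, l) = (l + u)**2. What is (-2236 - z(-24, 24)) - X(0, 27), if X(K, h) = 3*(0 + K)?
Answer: -2236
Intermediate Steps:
X(K, h) = 3*K
(-2236 - z(-24, 24)) - X(0, 27) = (-2236 - (24 - 24)**2) - 3*0 = (-2236 - 1*0**2) - 1*0 = (-2236 - 1*0) + 0 = (-2236 + 0) + 0 = -2236 + 0 = -2236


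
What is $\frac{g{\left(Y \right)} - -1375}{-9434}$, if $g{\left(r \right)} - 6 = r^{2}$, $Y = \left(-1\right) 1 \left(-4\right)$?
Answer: $- \frac{1397}{9434} \approx -0.14808$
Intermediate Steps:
$Y = 4$ ($Y = \left(-1\right) \left(-4\right) = 4$)
$g{\left(r \right)} = 6 + r^{2}$
$\frac{g{\left(Y \right)} - -1375}{-9434} = \frac{\left(6 + 4^{2}\right) - -1375}{-9434} = \left(\left(6 + 16\right) + 1375\right) \left(- \frac{1}{9434}\right) = \left(22 + 1375\right) \left(- \frac{1}{9434}\right) = 1397 \left(- \frac{1}{9434}\right) = - \frac{1397}{9434}$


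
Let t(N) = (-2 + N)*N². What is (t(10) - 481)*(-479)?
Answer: -152801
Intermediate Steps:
t(N) = N²*(-2 + N)
(t(10) - 481)*(-479) = (10²*(-2 + 10) - 481)*(-479) = (100*8 - 481)*(-479) = (800 - 481)*(-479) = 319*(-479) = -152801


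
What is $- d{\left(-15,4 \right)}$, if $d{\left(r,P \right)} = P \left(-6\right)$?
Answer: $24$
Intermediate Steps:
$d{\left(r,P \right)} = - 6 P$
$- d{\left(-15,4 \right)} = - \left(-6\right) 4 = \left(-1\right) \left(-24\right) = 24$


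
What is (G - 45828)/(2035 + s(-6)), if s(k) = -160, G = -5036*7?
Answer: -16216/375 ≈ -43.243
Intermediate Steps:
G = -35252
(G - 45828)/(2035 + s(-6)) = (-35252 - 45828)/(2035 - 160) = -81080/1875 = -81080*1/1875 = -16216/375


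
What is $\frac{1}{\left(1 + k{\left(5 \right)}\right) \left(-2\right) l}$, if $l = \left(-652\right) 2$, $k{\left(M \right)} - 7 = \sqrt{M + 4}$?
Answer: $\frac{1}{28688} \approx 3.4858 \cdot 10^{-5}$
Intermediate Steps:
$k{\left(M \right)} = 7 + \sqrt{4 + M}$ ($k{\left(M \right)} = 7 + \sqrt{M + 4} = 7 + \sqrt{4 + M}$)
$l = -1304$
$\frac{1}{\left(1 + k{\left(5 \right)}\right) \left(-2\right) l} = \frac{1}{\left(1 + \left(7 + \sqrt{4 + 5}\right)\right) \left(-2\right) \left(-1304\right)} = \frac{1}{\left(1 + \left(7 + \sqrt{9}\right)\right) \left(-2\right) \left(-1304\right)} = \frac{1}{\left(1 + \left(7 + 3\right)\right) \left(-2\right) \left(-1304\right)} = \frac{1}{\left(1 + 10\right) \left(-2\right) \left(-1304\right)} = \frac{1}{11 \left(-2\right) \left(-1304\right)} = \frac{1}{\left(-22\right) \left(-1304\right)} = \frac{1}{28688}$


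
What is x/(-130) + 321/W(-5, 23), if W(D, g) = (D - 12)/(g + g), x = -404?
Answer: -956356/1105 ≈ -865.48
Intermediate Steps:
W(D, g) = (-12 + D)/(2*g) (W(D, g) = (-12 + D)/((2*g)) = (-12 + D)*(1/(2*g)) = (-12 + D)/(2*g))
x/(-130) + 321/W(-5, 23) = -404/(-130) + 321/(((½)*(-12 - 5)/23)) = -404*(-1/130) + 321/(((½)*(1/23)*(-17))) = 202/65 + 321/(-17/46) = 202/65 + 321*(-46/17) = 202/65 - 14766/17 = -956356/1105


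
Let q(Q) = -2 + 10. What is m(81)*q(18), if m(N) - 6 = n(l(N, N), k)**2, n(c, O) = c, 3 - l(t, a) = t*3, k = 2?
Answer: 460848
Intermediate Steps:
l(t, a) = 3 - 3*t (l(t, a) = 3 - t*3 = 3 - 3*t)
q(Q) = 8
m(N) = 6 + (3 - 3*N)**2
m(81)*q(18) = (6 + 9*(-1 + 81)**2)*8 = (6 + 9*80**2)*8 = (6 + 9*6400)*8 = (6 + 57600)*8 = 57606*8 = 460848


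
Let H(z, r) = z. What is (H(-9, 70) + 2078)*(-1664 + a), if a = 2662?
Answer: 2064862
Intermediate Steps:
(H(-9, 70) + 2078)*(-1664 + a) = (-9 + 2078)*(-1664 + 2662) = 2069*998 = 2064862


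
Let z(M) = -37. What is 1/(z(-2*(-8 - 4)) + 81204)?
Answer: 1/81167 ≈ 1.2320e-5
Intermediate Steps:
1/(z(-2*(-8 - 4)) + 81204) = 1/(-37 + 81204) = 1/81167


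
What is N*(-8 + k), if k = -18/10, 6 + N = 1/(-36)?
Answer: 10633/180 ≈ 59.072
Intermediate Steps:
N = -217/36 (N = -6 + 1/(-36) = -6 - 1/36 = -217/36 ≈ -6.0278)
k = -9/5 (k = -18*⅒ = -9/5 ≈ -1.8000)
N*(-8 + k) = -217*(-8 - 9/5)/36 = -217/36*(-49/5) = 10633/180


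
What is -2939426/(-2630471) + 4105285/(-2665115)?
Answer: -592984963049/1402101543833 ≈ -0.42293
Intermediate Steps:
-2939426/(-2630471) + 4105285/(-2665115) = -2939426*(-1/2630471) + 4105285*(-1/2665115) = 2939426/2630471 - 821057/533023 = -592984963049/1402101543833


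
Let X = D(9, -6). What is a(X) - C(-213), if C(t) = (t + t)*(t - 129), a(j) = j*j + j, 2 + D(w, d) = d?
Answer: -145636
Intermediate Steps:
D(w, d) = -2 + d
X = -8 (X = -2 - 6 = -8)
a(j) = j + j² (a(j) = j² + j = j + j²)
C(t) = 2*t*(-129 + t) (C(t) = (2*t)*(-129 + t) = 2*t*(-129 + t))
a(X) - C(-213) = -8*(1 - 8) - 2*(-213)*(-129 - 213) = -8*(-7) - 2*(-213)*(-342) = 56 - 1*145692 = 56 - 145692 = -145636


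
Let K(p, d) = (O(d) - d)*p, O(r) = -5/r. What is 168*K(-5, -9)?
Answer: -24080/3 ≈ -8026.7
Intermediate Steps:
K(p, d) = p*(-d - 5/d) (K(p, d) = (-5/d - d)*p = (-d - 5/d)*p = p*(-d - 5/d))
168*K(-5, -9) = 168*(-1*(-5)*(5 + (-9)**2)/(-9)) = 168*(-1*(-5)*(-1/9)*(5 + 81)) = 168*(-1*(-5)*(-1/9)*86) = 168*(-430/9) = -24080/3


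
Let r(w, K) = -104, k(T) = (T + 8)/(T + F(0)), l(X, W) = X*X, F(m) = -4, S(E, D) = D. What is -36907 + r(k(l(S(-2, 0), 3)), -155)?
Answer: -37011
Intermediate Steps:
l(X, W) = X**2
k(T) = (8 + T)/(-4 + T) (k(T) = (T + 8)/(T - 4) = (8 + T)/(-4 + T))
-36907 + r(k(l(S(-2, 0), 3)), -155) = -36907 - 104 = -37011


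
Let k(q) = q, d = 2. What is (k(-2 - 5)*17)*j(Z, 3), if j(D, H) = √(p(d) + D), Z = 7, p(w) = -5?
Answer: -119*√2 ≈ -168.29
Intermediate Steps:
j(D, H) = √(-5 + D)
(k(-2 - 5)*17)*j(Z, 3) = ((-2 - 5)*17)*√(-5 + 7) = (-7*17)*√2 = -119*√2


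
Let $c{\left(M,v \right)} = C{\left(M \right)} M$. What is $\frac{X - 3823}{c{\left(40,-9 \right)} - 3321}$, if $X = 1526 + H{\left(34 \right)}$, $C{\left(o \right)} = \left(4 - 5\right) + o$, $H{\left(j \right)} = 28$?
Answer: $\frac{2269}{1761} \approx 1.2885$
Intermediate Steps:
$C{\left(o \right)} = -1 + o$
$X = 1554$ ($X = 1526 + 28 = 1554$)
$c{\left(M,v \right)} = M \left(-1 + M\right)$ ($c{\left(M,v \right)} = \left(-1 + M\right) M = M \left(-1 + M\right)$)
$\frac{X - 3823}{c{\left(40,-9 \right)} - 3321} = \frac{1554 - 3823}{40 \left(-1 + 40\right) - 3321} = - \frac{2269}{40 \cdot 39 - 3321} = - \frac{2269}{1560 - 3321} = - \frac{2269}{-1761} = \left(-2269\right) \left(- \frac{1}{1761}\right) = \frac{2269}{1761}$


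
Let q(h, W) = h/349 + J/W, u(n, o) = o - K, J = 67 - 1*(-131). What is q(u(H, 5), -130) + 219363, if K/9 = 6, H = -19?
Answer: 4976211919/22685 ≈ 2.1936e+5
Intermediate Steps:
J = 198 (J = 67 + 131 = 198)
K = 54 (K = 9*6 = 54)
u(n, o) = -54 + o (u(n, o) = o - 1*54 = o - 54 = -54 + o)
q(h, W) = 198/W + h/349 (q(h, W) = h/349 + 198/W = 198/W + h/349)
q(u(H, 5), -130) + 219363 = (198/(-130) + (-54 + 5)/349) + 219363 = (198*(-1/130) + (1/349)*(-49)) + 219363 = (-99/65 - 49/349) + 219363 = -37736/22685 + 219363 = 4976211919/22685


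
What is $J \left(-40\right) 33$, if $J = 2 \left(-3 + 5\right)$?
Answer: $-5280$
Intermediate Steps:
$J = 4$ ($J = 2 \cdot 2 = 4$)
$J \left(-40\right) 33 = 4 \left(-40\right) 33 = \left(-160\right) 33 = -5280$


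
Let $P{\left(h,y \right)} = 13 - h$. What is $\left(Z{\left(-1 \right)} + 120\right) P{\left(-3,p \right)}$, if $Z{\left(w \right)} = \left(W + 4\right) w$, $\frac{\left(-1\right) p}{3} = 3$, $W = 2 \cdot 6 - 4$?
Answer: $1728$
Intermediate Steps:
$W = 8$ ($W = 12 - 4 = 8$)
$p = -9$ ($p = \left(-3\right) 3 = -9$)
$Z{\left(w \right)} = 12 w$ ($Z{\left(w \right)} = \left(8 + 4\right) w = 12 w$)
$\left(Z{\left(-1 \right)} + 120\right) P{\left(-3,p \right)} = \left(12 \left(-1\right) + 120\right) \left(13 - -3\right) = \left(-12 + 120\right) \left(13 + 3\right) = 108 \cdot 16 = 1728$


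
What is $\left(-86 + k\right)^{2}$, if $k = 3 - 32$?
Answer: $13225$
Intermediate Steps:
$k = -29$ ($k = 3 - 32 = -29$)
$\left(-86 + k\right)^{2} = \left(-86 - 29\right)^{2} = \left(-115\right)^{2} = 13225$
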